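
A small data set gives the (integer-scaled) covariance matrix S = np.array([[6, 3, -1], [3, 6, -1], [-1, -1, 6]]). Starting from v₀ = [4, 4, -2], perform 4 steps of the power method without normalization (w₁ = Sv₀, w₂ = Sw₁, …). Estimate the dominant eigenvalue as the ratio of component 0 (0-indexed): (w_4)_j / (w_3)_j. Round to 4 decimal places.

w1 = Sv₀ = (6·4 + 3·4 + (-1)·(-2); 3·4 + 6·4 + (-1)·(-2); (-1)·4 + (-1)·4 + 6·(-2)) = (38, 38, -20)
w2 = Sw1 = (6·38 + 3·38 + (-1)·(-20); 3·38 + 6·38 + (-1)·(-20); (-1)·38 + (-1)·38 + 6·(-20)) = (362, 362, -196)
w3 = Sw2 = (3454, 3454, -1900)
w4 = Sw3 = (32986, 32986, -18308)
Ratio at component: 32986 / 3454 = 9.5501

λ ≈ 9.5501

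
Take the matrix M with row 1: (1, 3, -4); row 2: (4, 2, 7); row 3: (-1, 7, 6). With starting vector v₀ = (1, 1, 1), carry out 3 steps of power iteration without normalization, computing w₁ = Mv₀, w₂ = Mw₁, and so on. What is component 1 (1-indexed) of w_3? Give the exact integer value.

-331

w1 = Mv₀ = (0, 13, 12)
w2 = Mw1 = (-9, 110, 163)
w3 = Mw2 = (-331, 1325, 1757)
The requested component of w3 is -331.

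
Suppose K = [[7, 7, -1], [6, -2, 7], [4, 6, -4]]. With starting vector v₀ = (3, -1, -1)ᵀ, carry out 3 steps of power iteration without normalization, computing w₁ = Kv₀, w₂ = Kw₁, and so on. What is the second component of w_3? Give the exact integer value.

w1 = Kv₀ = (7·3 + 7·(-1) + (-1)·(-1); 6·3 + (-2)·(-1) + 7·(-1); 4·3 + 6·(-1) + (-4)·(-1)) = (15, 13, 10)
w2 = Kw1 = (7·15 + 7·13 + (-1)·10; 6·15 + (-2)·13 + 7·10; 4·15 + 6·13 + (-4)·10) = (186, 134, 98)
w3 = Kw2 = (2142, 1534, 1156)
The requested component of w3 is 1534.

1534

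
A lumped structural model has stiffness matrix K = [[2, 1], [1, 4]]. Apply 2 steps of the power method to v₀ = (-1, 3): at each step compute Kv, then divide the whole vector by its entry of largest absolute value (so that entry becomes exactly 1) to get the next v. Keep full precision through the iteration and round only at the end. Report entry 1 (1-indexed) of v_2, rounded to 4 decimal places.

0.2889

Kv0 = (1.00000, 11.00000); divide by 11.00000 → v1 = (0.09091, 1.00000)
Kv1 = (1.18182, 4.09091); divide by 4.09091 → v2 = (0.28889, 1.00000)
Requested entry of v2: 13/45 = 0.2889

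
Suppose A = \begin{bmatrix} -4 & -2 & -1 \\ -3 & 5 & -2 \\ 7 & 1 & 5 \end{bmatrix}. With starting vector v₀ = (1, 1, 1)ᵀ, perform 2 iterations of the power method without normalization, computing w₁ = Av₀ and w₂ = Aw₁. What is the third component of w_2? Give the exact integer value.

w1 = Av₀ = (-7, 0, 13)
w2 = Aw1 = (15, -5, 16)
The requested component of w2 is 16.

16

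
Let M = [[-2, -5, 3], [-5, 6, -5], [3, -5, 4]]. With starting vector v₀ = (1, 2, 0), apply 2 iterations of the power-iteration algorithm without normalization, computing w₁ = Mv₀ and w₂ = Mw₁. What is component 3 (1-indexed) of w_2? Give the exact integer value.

-99

w1 = Mv₀ = ((-2)·1 + (-5)·2 + 3·0; (-5)·1 + 6·2 + (-5)·0; 3·1 + (-5)·2 + 4·0) = (-12, 7, -7)
w2 = Mw1 = ((-2)·(-12) + (-5)·7 + 3·(-7); (-5)·(-12) + 6·7 + (-5)·(-7); 3·(-12) + (-5)·7 + 4·(-7)) = (-32, 137, -99)
The requested component of w2 is -99.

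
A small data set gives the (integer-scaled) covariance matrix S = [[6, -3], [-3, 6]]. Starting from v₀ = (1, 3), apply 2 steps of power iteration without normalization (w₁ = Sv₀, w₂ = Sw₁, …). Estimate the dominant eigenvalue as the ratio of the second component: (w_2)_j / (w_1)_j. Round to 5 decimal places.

w1 = Sv₀ = (-3, 15)
w2 = Sw1 = (-63, 99)
Ratio at component: 99 / 15 = 6.60000

λ ≈ 6.60000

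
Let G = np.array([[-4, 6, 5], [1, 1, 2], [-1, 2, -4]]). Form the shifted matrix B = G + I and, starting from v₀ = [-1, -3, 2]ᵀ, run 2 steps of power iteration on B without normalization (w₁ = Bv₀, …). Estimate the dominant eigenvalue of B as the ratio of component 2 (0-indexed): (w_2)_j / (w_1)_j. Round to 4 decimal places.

B = G + I has rows (-3, 6, 5); (1, 2, 2); (-1, 2, -3)
w1 = Bv₀ = ((-3)·(-1) + 6·(-3) + 5·2; 1·(-1) + 2·(-3) + 2·2; (-1)·(-1) + 2·(-3) + (-3)·2) = (-5, -3, -11)
w2 = Bw1 = ((-3)·(-5) + 6·(-3) + 5·(-11); 1·(-5) + 2·(-3) + 2·(-11); (-1)·(-5) + 2·(-3) + (-3)·(-11)) = (-58, -33, 32)
Ratio: 32/-11 = -2.9091

μ ≈ -2.9091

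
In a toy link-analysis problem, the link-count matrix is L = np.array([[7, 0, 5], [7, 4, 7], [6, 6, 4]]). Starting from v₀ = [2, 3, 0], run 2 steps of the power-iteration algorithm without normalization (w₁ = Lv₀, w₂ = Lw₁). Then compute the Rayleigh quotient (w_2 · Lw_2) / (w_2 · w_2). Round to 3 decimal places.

w1 = Lv₀ = (7·2 + 0·3 + 5·0; 7·2 + 4·3 + 7·0; 6·2 + 6·3 + 4·0) = (14, 26, 30)
w2 = Lw1 = (7·14 + 0·26 + 5·30; 7·14 + 4·26 + 7·30; 6·14 + 6·26 + 4·30) = (248, 412, 360)
Lw2 = (3536, 5904, 5400)
w2·Lw2 = 248·3536 + 412·5904 + 360·5400 = 5253376; w2·w2 = 248·248 + 412·412 + 360·360 = 360848
λ ≈ 5253376/360848 = 14.558

14.558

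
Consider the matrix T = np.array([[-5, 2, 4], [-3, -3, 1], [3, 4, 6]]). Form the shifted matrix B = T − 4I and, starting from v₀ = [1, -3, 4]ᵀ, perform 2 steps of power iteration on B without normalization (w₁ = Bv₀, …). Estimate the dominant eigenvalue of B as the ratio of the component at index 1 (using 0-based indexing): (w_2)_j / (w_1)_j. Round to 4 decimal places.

B = T − 4I has rows (-9, 2, 4); (-3, -7, 1); (3, 4, 2)
w1 = Bv₀ = (1, 22, -1)
w2 = Bw1 = (31, -158, 89)
Ratio: -158/22 = -7.1818

-7.1818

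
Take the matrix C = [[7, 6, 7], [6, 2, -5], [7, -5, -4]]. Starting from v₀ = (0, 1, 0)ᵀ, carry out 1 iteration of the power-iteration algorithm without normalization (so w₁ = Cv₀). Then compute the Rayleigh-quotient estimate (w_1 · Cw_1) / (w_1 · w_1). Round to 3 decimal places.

w1 = Cv₀ = (6, 2, -5)
Cw1 = (19, 65, 52)
w1·Cw1 = 6·19 + 2·65 + (-5)·52 = -16; w1·w1 = 6·6 + 2·2 + (-5)·(-5) = 65
λ ≈ -16/65 = -0.246

λ ≈ -0.246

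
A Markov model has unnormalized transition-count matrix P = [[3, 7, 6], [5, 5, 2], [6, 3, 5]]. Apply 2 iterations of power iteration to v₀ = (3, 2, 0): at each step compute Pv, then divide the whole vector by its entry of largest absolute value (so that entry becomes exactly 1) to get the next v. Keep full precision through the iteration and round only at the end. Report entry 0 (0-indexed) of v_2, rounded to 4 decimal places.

1.0000

Pv0 = (23.00000, 25.00000, 24.00000); divide by 25.00000 → v1 = (0.92000, 1.00000, 0.96000)
Pv1 = (15.52000, 11.52000, 13.32000); divide by 15.52000 → v2 = (1.00000, 0.74227, 0.85825)
Requested entry of v2: 388/388 = 1.0000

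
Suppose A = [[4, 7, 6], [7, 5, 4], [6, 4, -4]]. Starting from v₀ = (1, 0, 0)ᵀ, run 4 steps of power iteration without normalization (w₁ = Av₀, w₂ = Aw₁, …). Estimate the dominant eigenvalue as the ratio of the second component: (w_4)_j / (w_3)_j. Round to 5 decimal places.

λ ≈ 14.27831

w1 = Av₀ = (4, 7, 6)
w2 = Aw1 = (101, 87, 28)
w3 = Aw2 = (1181, 1254, 842)
w4 = Aw3 = (18554, 17905, 8734)
Ratio at component: 17905 / 1254 = 14.27831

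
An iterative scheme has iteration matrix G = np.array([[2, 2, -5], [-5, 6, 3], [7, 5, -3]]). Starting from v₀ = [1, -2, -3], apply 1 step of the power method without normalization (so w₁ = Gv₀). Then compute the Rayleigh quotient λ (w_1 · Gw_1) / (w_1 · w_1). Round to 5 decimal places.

λ ≈ 4.77639

w1 = Gv₀ = (2·1 + 2·(-2) + (-5)·(-3); (-5)·1 + 6·(-2) + 3·(-3); 7·1 + 5·(-2) + (-3)·(-3)) = (13, -26, 6)
Gw1 = (-56, -203, -57)
w1·Gw1 = 13·(-56) + (-26)·(-203) + 6·(-57) = 4208; w1·w1 = 13·13 + (-26)·(-26) + 6·6 = 881
λ ≈ 4208/881 = 4.77639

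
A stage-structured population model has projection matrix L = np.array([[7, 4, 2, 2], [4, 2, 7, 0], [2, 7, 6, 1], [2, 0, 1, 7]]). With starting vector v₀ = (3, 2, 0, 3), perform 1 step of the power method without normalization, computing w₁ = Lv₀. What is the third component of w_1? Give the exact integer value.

w1 = Lv₀ = (35, 16, 23, 27)
The requested component of w1 is 23.

23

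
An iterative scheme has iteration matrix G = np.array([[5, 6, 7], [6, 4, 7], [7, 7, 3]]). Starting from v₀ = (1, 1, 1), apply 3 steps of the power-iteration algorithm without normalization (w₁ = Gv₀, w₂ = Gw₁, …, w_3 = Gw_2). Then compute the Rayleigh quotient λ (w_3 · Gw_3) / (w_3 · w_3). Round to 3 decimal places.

17.345

w1 = Gv₀ = (18, 17, 17)
w2 = Gw1 = (311, 295, 296)
w3 = Gw2 = (5397, 5118, 5130)
Gw3 = (93603, 88764, 88995)
w3·Gw3 = 5397·93603 + 5118·88764 + 5130·88995 = 1416013893; w3·w3 = 5397·5397 + 5118·5118 + 5130·5130 = 81638433
λ ≈ 1416013893/81638433 = 17.345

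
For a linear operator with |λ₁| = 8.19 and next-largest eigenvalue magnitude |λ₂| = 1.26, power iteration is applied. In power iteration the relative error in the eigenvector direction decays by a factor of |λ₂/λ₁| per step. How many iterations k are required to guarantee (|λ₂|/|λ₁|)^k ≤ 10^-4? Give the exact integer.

5

|λ₂/λ₁| = 1.26/8.19 = 0.15385
Need k ≥ ln(10^-4) / ln(0.15385) = -9.2103 / -1.8718 ≈ 4.921
Smallest integer k satisfying the bound: 5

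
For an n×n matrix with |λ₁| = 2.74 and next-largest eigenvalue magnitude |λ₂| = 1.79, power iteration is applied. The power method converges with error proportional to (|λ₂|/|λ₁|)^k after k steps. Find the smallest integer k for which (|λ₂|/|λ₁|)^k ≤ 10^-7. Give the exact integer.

38

|λ₂/λ₁| = 1.79/2.74 = 0.65328
Need k ≥ ln(10^-7) / ln(0.65328) = -16.1181 / -0.4257 ≈ 37.859
Smallest integer k satisfying the bound: 38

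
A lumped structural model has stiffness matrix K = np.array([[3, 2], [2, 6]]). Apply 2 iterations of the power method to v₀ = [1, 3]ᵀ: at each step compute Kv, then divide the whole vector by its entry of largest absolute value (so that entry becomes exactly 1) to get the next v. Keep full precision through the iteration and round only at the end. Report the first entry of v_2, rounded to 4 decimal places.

0.4855

Kv0 = (9.00000, 20.00000); divide by 20.00000 → v1 = (0.45000, 1.00000)
Kv1 = (3.35000, 6.90000); divide by 6.90000 → v2 = (0.48551, 1.00000)
Requested entry of v2: 67/138 = 0.4855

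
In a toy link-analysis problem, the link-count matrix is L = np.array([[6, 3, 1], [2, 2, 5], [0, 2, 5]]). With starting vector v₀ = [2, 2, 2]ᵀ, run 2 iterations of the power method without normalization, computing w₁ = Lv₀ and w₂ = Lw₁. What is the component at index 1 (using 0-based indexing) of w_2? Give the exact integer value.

146

w1 = Lv₀ = (20, 18, 14)
w2 = Lw1 = (188, 146, 106)
The requested component of w2 is 146.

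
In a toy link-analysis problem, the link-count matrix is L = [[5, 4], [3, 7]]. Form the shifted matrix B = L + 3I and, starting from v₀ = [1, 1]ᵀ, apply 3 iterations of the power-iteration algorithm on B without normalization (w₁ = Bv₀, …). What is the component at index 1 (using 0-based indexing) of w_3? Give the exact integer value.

B = L + 3I has rows (8, 4); (3, 10)
w1 = Bv₀ = (12, 13)
w2 = Bw1 = (148, 166)
w3 = Bw2 = (1848, 2104)
Requested component of w3: 2104

2104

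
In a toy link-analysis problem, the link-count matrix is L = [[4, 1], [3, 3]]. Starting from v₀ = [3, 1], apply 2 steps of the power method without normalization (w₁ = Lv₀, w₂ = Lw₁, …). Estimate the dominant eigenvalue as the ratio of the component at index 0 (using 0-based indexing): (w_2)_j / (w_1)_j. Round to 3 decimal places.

w1 = Lv₀ = (4·3 + 1·1; 3·3 + 3·1) = (13, 12)
w2 = Lw1 = (4·13 + 1·12; 3·13 + 3·12) = (64, 75)
Ratio at component: 64 / 13 = 4.923

4.923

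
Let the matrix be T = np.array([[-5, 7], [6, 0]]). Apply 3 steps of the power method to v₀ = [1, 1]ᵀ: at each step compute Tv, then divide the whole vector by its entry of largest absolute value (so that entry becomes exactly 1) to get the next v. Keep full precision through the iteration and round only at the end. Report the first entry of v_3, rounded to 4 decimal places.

Tv0 = (2.00000, 6.00000); divide by 6.00000 → v1 = (0.33333, 1.00000)
Tv1 = (5.33333, 2.00000); divide by 5.33333 → v2 = (1.00000, 0.37500)
Tv2 = (-2.37500, 6.00000); divide by 6.00000 → v3 = (-0.39583, 1.00000)
Requested entry of v3: -76/192 = -0.3958

-0.3958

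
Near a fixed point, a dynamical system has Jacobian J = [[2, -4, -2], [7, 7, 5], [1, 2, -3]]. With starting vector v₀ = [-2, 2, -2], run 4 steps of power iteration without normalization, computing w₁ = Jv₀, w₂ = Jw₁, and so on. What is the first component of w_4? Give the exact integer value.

4168

w1 = Jv₀ = (-8, -10, 8)
w2 = Jw1 = (8, -86, -52)
w3 = Jw2 = (464, -806, -8)
w4 = Jw3 = (4168, -2434, -1124)
The requested component of w4 is 4168.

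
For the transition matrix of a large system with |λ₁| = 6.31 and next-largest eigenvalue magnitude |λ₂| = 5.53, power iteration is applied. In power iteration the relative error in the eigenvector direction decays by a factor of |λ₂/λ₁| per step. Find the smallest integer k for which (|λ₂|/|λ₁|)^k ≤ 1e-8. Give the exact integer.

140

|λ₂/λ₁| = 5.53/6.31 = 0.87639
Need k ≥ ln(1e-8) / ln(0.87639) = -18.4207 / -0.1319 ≈ 139.606
Smallest integer k satisfying the bound: 140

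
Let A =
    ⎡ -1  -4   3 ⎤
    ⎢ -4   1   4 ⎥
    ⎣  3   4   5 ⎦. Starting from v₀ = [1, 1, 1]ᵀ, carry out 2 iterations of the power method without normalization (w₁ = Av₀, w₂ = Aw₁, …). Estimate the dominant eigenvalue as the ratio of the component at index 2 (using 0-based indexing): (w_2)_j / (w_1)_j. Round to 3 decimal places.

λ ≈ 4.833

w1 = Av₀ = ((-1)·1 + (-4)·1 + 3·1; (-4)·1 + 1·1 + 4·1; 3·1 + 4·1 + 5·1) = (-2, 1, 12)
w2 = Aw1 = ((-1)·(-2) + (-4)·1 + 3·12; (-4)·(-2) + 1·1 + 4·12; 3·(-2) + 4·1 + 5·12) = (34, 57, 58)
Ratio at component: 58 / 12 = 4.833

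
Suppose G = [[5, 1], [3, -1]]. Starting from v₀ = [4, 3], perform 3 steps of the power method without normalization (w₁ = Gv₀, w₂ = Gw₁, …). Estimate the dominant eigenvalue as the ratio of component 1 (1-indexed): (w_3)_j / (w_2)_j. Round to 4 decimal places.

5.4839

w1 = Gv₀ = (5·4 + 1·3; 3·4 + (-1)·3) = (23, 9)
w2 = Gw1 = (5·23 + 1·9; 3·23 + (-1)·9) = (124, 60)
w3 = Gw2 = (680, 312)
Ratio at component: 680 / 124 = 5.4839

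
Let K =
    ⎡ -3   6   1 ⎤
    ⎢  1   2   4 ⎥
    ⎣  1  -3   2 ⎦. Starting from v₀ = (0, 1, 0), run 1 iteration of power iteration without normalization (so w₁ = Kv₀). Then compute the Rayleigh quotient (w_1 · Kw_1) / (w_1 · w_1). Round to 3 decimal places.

λ ≈ -0.816

w1 = Kv₀ = ((-3)·0 + 6·1 + 1·0; 1·0 + 2·1 + 4·0; 1·0 + (-3)·1 + 2·0) = (6, 2, -3)
Kw1 = (-9, -2, -6)
w1·Kw1 = 6·(-9) + 2·(-2) + (-3)·(-6) = -40; w1·w1 = 6·6 + 2·2 + (-3)·(-3) = 49
λ ≈ -40/49 = -0.816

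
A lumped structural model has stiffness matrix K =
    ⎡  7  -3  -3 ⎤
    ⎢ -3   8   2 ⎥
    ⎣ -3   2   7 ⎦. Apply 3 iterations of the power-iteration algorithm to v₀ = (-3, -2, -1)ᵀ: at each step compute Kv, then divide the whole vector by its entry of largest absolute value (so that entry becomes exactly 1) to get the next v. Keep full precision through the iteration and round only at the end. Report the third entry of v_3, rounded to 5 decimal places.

-0.40562

Kv0 = (-12.000000, -9.000000, -2.000000); divide by -12.000000 → v1 = (1.000000, 0.750000, 0.166667)
Kv1 = (4.250000, 3.333333, -0.333333); divide by 4.250000 → v2 = (1.000000, 0.784314, -0.078431)
Kv2 = (4.882353, 3.117647, -1.980392); divide by 4.882353 → v3 = (1.000000, 0.638554, -0.405622)
Requested entry of v3: 101/-249 = -0.40562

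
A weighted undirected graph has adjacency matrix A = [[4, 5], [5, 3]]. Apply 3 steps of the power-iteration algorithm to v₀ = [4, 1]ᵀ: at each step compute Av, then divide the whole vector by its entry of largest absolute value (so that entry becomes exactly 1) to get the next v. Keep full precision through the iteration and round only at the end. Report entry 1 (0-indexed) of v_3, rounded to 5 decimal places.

Av0 = (21.000000, 23.000000); divide by 23.000000 → v1 = (0.913043, 1.000000)
Av1 = (8.652174, 7.565217); divide by 8.652174 → v2 = (1.000000, 0.874372)
Av2 = (8.371859, 7.623116); divide by 8.371859 → v3 = (1.000000, 0.910564)
Requested entry of v3: 1517/1666 = 0.91056

0.91056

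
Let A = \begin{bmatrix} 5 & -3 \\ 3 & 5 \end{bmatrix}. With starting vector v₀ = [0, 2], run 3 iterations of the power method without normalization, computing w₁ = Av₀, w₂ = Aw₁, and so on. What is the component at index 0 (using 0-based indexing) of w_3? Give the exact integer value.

w1 = Av₀ = (5·0 + (-3)·2; 3·0 + 5·2) = (-6, 10)
w2 = Aw1 = (5·(-6) + (-3)·10; 3·(-6) + 5·10) = (-60, 32)
w3 = Aw2 = (-396, -20)
The requested component of w3 is -396.

-396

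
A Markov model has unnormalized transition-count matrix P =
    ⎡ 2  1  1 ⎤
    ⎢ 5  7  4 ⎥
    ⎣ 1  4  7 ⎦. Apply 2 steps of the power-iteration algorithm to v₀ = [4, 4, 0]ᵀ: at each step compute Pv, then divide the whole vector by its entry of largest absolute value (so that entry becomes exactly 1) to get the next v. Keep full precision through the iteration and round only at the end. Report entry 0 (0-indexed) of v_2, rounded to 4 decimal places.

0.1933

Pv0 = (12.00000, 48.00000, 20.00000); divide by 48.00000 → v1 = (0.25000, 1.00000, 0.41667)
Pv1 = (1.91667, 9.91667, 7.16667); divide by 9.91667 → v2 = (0.19328, 1.00000, 0.72269)
Requested entry of v2: 92/476 = 0.1933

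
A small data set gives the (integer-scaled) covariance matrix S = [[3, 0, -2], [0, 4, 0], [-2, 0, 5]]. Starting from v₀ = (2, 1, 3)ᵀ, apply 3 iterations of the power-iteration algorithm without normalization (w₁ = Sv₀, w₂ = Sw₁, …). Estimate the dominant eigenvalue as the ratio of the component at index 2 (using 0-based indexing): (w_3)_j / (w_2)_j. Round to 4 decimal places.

w1 = Sv₀ = (3·2 + 0·1 + (-2)·3; 0·2 + 4·1 + 0·3; (-2)·2 + 0·1 + 5·3) = (0, 4, 11)
w2 = Sw1 = (3·0 + 0·4 + (-2)·11; 0·0 + 4·4 + 0·11; (-2)·0 + 0·4 + 5·11) = (-22, 16, 55)
w3 = Sw2 = (-176, 64, 319)
Ratio at component: 319 / 55 = 5.8000

5.8000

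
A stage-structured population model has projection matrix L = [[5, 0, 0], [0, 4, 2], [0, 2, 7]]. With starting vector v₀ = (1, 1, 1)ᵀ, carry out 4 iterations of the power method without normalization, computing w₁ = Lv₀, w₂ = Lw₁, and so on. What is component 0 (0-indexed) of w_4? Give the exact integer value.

w1 = Lv₀ = (5, 6, 9)
w2 = Lw1 = (25, 42, 75)
w3 = Lw2 = (125, 318, 609)
w4 = Lw3 = (625, 2490, 4899)
The requested component of w4 is 625.

625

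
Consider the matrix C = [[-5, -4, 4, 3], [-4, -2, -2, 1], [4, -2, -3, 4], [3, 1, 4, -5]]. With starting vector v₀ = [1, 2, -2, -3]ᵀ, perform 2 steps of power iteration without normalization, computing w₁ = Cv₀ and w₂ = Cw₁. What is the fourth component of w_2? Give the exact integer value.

w1 = Cv₀ = ((-5)·1 + (-4)·2 + 4·(-2) + 3·(-3); (-4)·1 + (-2)·2 + (-2)·(-2) + 1·(-3); 4·1 + (-2)·2 + (-3)·(-2) + 4·(-3); 3·1 + 1·2 + 4·(-2) + (-5)·(-3)) = (-30, -7, -6, 12)
w2 = Cw1 = ((-5)·(-30) + (-4)·(-7) + 4·(-6) + 3·12; (-4)·(-30) + (-2)·(-7) + (-2)·(-6) + 1·12; 4·(-30) + (-2)·(-7) + (-3)·(-6) + 4·12; 3·(-30) + 1·(-7) + 4·(-6) + (-5)·12) = (190, 158, -40, -181)
The requested component of w2 is -181.

-181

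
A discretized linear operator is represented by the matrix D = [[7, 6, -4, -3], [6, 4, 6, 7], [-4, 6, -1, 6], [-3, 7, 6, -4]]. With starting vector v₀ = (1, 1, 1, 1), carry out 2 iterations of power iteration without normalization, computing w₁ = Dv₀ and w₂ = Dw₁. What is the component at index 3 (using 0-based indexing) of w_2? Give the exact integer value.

w1 = Dv₀ = (6, 23, 7, 6)
w2 = Dw1 = (134, 212, 143, 161)
The requested component of w2 is 161.

161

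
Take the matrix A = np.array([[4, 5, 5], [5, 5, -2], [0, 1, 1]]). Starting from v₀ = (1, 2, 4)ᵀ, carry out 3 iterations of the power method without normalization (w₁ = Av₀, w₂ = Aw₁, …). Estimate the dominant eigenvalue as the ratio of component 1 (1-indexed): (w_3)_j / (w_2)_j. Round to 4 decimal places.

9.1244

w1 = Av₀ = (4·1 + 5·2 + 5·4; 5·1 + 5·2 + (-2)·4; 0·1 + 1·2 + 1·4) = (34, 7, 6)
w2 = Aw1 = (4·34 + 5·7 + 5·6; 5·34 + 5·7 + (-2)·6; 0·34 + 1·7 + 1·6) = (201, 193, 13)
w3 = Aw2 = (1834, 1944, 206)
Ratio at component: 1834 / 201 = 9.1244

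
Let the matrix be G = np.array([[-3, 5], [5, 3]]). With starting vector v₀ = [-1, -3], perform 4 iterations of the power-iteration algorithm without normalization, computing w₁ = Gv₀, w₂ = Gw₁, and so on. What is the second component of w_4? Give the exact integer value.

w1 = Gv₀ = ((-3)·(-1) + 5·(-3); 5·(-1) + 3·(-3)) = (-12, -14)
w2 = Gw1 = ((-3)·(-12) + 5·(-14); 5·(-12) + 3·(-14)) = (-34, -102)
w3 = Gw2 = (-408, -476)
w4 = Gw3 = (-1156, -3468)
The requested component of w4 is -3468.

-3468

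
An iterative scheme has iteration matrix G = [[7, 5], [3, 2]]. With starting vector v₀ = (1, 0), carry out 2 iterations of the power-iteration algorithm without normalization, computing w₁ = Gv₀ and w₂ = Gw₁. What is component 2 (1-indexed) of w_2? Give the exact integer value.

27

w1 = Gv₀ = (7·1 + 5·0; 3·1 + 2·0) = (7, 3)
w2 = Gw1 = (7·7 + 5·3; 3·7 + 2·3) = (64, 27)
The requested component of w2 is 27.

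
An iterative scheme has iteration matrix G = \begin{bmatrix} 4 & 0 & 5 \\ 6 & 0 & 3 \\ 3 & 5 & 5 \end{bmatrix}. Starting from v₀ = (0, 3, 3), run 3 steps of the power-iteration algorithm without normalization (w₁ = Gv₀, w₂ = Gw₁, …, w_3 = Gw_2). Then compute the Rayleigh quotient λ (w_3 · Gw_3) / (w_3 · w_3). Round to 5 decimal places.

10.68194

w1 = Gv₀ = (4·0 + 0·3 + 5·3; 6·0 + 0·3 + 3·3; 3·0 + 5·3 + 5·3) = (15, 9, 30)
w2 = Gw1 = (4·15 + 0·9 + 5·30; 6·15 + 0·9 + 3·30; 3·15 + 5·9 + 5·30) = (210, 180, 240)
w3 = Gw2 = (2040, 1980, 2730)
Gw3 = (21810, 20430, 29670)
w3·Gw3 = 2040·21810 + 1980·20430 + 2730·29670 = 165942900; w3·w3 = 2040·2040 + 1980·1980 + 2730·2730 = 15534900
λ ≈ 165942900/15534900 = 10.68194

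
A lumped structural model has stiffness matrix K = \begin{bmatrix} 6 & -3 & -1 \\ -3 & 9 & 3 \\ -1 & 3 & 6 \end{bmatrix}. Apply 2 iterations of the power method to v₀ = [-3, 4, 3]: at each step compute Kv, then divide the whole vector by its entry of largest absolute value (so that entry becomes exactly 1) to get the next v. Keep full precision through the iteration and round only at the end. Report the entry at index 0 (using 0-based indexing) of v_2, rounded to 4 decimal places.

-0.5746

Kv0 = (-33.00000, 54.00000, 33.00000); divide by 54.00000 → v1 = (-0.61111, 1.00000, 0.61111)
Kv1 = (-7.27778, 12.66667, 7.27778); divide by 12.66667 → v2 = (-0.57456, 1.00000, 0.57456)
Requested entry of v2: -393/684 = -0.5746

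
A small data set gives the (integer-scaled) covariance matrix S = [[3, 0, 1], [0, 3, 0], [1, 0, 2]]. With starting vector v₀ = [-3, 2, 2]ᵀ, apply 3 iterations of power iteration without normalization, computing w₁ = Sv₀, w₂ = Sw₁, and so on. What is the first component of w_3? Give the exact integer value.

-65

w1 = Sv₀ = (3·(-3) + 0·2 + 1·2; 0·(-3) + 3·2 + 0·2; 1·(-3) + 0·2 + 2·2) = (-7, 6, 1)
w2 = Sw1 = (3·(-7) + 0·6 + 1·1; 0·(-7) + 3·6 + 0·1; 1·(-7) + 0·6 + 2·1) = (-20, 18, -5)
w3 = Sw2 = (-65, 54, -30)
The requested component of w3 is -65.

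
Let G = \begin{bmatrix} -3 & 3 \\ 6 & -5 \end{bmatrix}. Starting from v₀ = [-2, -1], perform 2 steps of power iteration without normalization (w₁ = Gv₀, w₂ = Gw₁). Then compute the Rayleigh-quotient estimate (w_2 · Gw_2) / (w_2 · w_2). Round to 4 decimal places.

w1 = Gv₀ = (3, -7)
w2 = Gw1 = (-30, 53)
Gw2 = (249, -445)
w2·Gw2 = (-30)·249 + 53·(-445) = -31055; w2·w2 = (-30)·(-30) + 53·53 = 3709
λ ≈ -31055/3709 = -8.3729

λ ≈ -8.3729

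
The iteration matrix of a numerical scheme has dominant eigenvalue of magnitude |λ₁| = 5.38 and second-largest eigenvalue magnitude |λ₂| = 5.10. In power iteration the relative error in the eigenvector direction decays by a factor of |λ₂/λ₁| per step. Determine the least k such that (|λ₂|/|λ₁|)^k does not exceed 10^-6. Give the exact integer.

259

|λ₂/λ₁| = 5.10/5.38 = 0.94796
Need k ≥ ln(10^-6) / ln(0.94796) = -13.8155 / -0.0534 ≈ 258.486
Smallest integer k satisfying the bound: 259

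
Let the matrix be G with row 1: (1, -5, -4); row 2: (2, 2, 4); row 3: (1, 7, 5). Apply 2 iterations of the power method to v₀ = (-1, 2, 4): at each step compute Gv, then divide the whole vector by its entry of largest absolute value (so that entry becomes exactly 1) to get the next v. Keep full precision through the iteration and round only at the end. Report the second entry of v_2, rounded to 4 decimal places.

0.4318

Gv0 = (-27.00000, 18.00000, 33.00000); divide by 33.00000 → v1 = (-0.81818, 0.54545, 1.00000)
Gv1 = (-7.54545, 3.45455, 8.00000); divide by 8.00000 → v2 = (-0.94318, 0.43182, 1.00000)
Requested entry of v2: 114/264 = 0.4318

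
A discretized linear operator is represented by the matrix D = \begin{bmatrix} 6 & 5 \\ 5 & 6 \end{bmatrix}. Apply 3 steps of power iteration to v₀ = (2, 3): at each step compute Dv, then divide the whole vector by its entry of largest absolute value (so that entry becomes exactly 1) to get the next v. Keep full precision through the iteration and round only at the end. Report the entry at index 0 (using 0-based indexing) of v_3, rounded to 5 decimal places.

0.99970

Dv0 = (27.000000, 28.000000); divide by 28.000000 → v1 = (0.964286, 1.000000)
Dv1 = (10.785714, 10.821429); divide by 10.821429 → v2 = (0.996700, 1.000000)
Dv2 = (10.980198, 10.983498); divide by 10.983498 → v3 = (0.999700, 1.000000)
Requested entry of v3: 3327/3328 = 0.99970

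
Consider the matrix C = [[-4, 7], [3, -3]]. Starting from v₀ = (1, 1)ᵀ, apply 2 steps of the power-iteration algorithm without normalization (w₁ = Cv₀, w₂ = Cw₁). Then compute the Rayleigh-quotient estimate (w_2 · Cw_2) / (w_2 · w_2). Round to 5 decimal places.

w1 = Cv₀ = (3, 0)
w2 = Cw1 = (-12, 9)
Cw2 = (111, -63)
w2·Cw2 = (-12)·111 + 9·(-63) = -1899; w2·w2 = (-12)·(-12) + 9·9 = 225
λ ≈ -1899/225 = -8.44000

-8.44000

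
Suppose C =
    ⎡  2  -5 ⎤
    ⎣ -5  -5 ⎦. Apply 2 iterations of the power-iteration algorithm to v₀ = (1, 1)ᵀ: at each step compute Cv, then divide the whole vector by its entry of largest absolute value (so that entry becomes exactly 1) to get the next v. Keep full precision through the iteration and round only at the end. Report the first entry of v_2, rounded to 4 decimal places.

0.6769

Cv0 = (-3.00000, -10.00000); divide by -10.00000 → v1 = (0.30000, 1.00000)
Cv1 = (-4.40000, -6.50000); divide by -6.50000 → v2 = (0.67692, 1.00000)
Requested entry of v2: 44/65 = 0.6769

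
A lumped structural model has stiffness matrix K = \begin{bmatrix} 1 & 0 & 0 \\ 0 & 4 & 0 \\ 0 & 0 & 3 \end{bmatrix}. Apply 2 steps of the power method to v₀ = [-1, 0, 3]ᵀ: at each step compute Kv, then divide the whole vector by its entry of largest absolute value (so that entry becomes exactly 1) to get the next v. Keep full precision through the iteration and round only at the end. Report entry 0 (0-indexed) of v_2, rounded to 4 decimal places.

-0.0370

Kv0 = (-1.00000, 0.00000, 9.00000); divide by 9.00000 → v1 = (-0.11111, 0.00000, 1.00000)
Kv1 = (-0.11111, 0.00000, 3.00000); divide by 3.00000 → v2 = (-0.03704, 0.00000, 1.00000)
Requested entry of v2: -1/27 = -0.0370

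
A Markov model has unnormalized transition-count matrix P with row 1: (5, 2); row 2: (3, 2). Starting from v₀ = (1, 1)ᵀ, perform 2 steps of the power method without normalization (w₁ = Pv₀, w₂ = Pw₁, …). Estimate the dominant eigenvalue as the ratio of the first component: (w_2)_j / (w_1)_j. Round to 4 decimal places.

6.4286

w1 = Pv₀ = (7, 5)
w2 = Pw1 = (45, 31)
Ratio at component: 45 / 7 = 6.4286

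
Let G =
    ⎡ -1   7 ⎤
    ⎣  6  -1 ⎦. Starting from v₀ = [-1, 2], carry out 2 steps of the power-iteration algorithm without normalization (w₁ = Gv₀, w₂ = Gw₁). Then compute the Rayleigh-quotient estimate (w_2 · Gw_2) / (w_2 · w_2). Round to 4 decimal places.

-7.1764

w1 = Gv₀ = (15, -8)
w2 = Gw1 = (-71, 98)
Gw2 = (757, -524)
w2·Gw2 = (-71)·757 + 98·(-524) = -105099; w2·w2 = (-71)·(-71) + 98·98 = 14645
λ ≈ -105099/14645 = -7.1764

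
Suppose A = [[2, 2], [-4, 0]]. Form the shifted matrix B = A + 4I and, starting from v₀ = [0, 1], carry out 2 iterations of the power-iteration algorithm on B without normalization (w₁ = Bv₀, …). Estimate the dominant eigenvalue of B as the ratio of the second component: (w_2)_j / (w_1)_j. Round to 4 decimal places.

2.0000

B = A + 4I has rows (6, 2); (-4, 4)
w1 = Bv₀ = (6·0 + 2·1; (-4)·0 + 4·1) = (2, 4)
w2 = Bw1 = (6·2 + 2·4; (-4)·2 + 4·4) = (20, 8)
Ratio: 8/4 = 2.0000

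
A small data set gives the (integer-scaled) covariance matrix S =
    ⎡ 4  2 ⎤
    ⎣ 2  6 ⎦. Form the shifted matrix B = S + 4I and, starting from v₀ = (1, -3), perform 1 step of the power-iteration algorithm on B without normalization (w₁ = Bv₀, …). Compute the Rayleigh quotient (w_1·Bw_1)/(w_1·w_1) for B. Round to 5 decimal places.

B = S + 4I has rows (8, 2); (2, 10)
w1 = Bv₀ = (2, -28)
Bw1 = (-40, -276)
w1·Bw1 = 7648; w1·w1 = 788; μ ≈ 7648/788 = 9.70558

μ ≈ 9.70558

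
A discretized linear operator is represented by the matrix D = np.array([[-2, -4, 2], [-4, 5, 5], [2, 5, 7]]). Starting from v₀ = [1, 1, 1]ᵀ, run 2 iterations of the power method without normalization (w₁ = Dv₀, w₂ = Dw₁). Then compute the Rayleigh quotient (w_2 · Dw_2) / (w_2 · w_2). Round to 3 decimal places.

10.772

w1 = Dv₀ = ((-2)·1 + (-4)·1 + 2·1; (-4)·1 + 5·1 + 5·1; 2·1 + 5·1 + 7·1) = (-4, 6, 14)
w2 = Dw1 = ((-2)·(-4) + (-4)·6 + 2·14; (-4)·(-4) + 5·6 + 5·14; 2·(-4) + 5·6 + 7·14) = (12, 116, 120)
Dw2 = (-248, 1132, 1444)
w2·Dw2 = 12·(-248) + 116·1132 + 120·1444 = 301616; w2·w2 = 12·12 + 116·116 + 120·120 = 28000
λ ≈ 301616/28000 = 10.772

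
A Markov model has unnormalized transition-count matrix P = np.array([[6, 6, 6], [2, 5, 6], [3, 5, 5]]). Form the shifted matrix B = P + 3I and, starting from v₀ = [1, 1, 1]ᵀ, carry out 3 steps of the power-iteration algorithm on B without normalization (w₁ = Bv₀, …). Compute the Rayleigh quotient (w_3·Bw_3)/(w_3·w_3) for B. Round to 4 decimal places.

B = P + 3I has rows (9, 6, 6); (2, 8, 6); (3, 5, 8)
w1 = Bv₀ = (9·1 + 6·1 + 6·1; 2·1 + 8·1 + 6·1; 3·1 + 5·1 + 8·1) = (21, 16, 16)
w2 = Bw1 = (9·21 + 6·16 + 6·16; 2·21 + 8·16 + 6·16; 3·21 + 5·16 + 8·16) = (381, 266, 271)
w3 = Bw2 = (6651, 4516, 4641)
Bw3 = (114801, 77276, 79661)
w3·Bw3 = 1482226568; w3·w3 = 86168938; μ ≈ 1482226568/86168938 = 17.2014

μ ≈ 17.2014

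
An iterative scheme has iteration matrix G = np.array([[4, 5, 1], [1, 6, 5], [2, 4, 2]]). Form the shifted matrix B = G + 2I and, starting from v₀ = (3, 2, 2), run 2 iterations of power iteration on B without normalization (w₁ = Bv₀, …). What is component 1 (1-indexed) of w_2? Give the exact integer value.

B = G + 2I has rows (6, 5, 1); (1, 8, 5); (2, 4, 4)
w1 = Bv₀ = (30, 29, 22)
w2 = Bw1 = (347, 372, 264)
Requested component of w2: 347

347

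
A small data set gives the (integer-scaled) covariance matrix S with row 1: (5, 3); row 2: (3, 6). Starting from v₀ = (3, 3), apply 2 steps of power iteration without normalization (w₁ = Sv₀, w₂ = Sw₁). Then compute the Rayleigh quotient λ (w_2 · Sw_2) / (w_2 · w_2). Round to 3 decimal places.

8.541

w1 = Sv₀ = (24, 27)
w2 = Sw1 = (201, 234)
Sw2 = (1707, 2007)
w2·Sw2 = 201·1707 + 234·2007 = 812745; w2·w2 = 201·201 + 234·234 = 95157
λ ≈ 812745/95157 = 8.541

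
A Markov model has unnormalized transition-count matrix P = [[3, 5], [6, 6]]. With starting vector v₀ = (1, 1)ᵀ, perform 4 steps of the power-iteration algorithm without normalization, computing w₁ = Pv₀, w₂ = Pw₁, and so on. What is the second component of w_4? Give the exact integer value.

w1 = Pv₀ = (3·1 + 5·1; 6·1 + 6·1) = (8, 12)
w2 = Pw1 = (3·8 + 5·12; 6·8 + 6·12) = (84, 120)
w3 = Pw2 = (852, 1224)
w4 = Pw3 = (8676, 12456)
The requested component of w4 is 12456.

12456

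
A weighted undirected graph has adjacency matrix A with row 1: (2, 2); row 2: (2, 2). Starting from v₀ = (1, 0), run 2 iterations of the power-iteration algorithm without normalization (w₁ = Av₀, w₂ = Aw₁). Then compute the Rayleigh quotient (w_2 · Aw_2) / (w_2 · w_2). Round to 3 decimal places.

w1 = Av₀ = (2·1 + 2·0; 2·1 + 2·0) = (2, 2)
w2 = Aw1 = (2·2 + 2·2; 2·2 + 2·2) = (8, 8)
Aw2 = (32, 32)
w2·Aw2 = 8·32 + 8·32 = 512; w2·w2 = 8·8 + 8·8 = 128
λ ≈ 512/128 = 4.000

4.000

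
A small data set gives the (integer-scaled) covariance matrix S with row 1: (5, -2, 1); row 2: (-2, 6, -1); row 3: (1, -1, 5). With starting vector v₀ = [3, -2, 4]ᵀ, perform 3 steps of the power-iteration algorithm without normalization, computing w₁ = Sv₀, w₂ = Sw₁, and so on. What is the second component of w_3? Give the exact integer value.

w1 = Sv₀ = (5·3 + (-2)·(-2) + 1·4; (-2)·3 + 6·(-2) + (-1)·4; 1·3 + (-1)·(-2) + 5·4) = (23, -22, 25)
w2 = Sw1 = (5·23 + (-2)·(-22) + 1·25; (-2)·23 + 6·(-22) + (-1)·25; 1·23 + (-1)·(-22) + 5·25) = (184, -203, 170)
w3 = Sw2 = (1496, -1756, 1237)
The requested component of w3 is -1756.

-1756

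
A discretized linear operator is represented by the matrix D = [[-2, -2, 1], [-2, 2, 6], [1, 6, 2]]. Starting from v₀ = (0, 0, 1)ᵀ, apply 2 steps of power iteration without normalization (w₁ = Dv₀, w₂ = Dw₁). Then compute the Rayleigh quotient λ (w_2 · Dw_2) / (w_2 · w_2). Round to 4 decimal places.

λ ≈ 6.4695

w1 = Dv₀ = ((-2)·0 + (-2)·0 + 1·1; (-2)·0 + 2·0 + 6·1; 1·0 + 6·0 + 2·1) = (1, 6, 2)
w2 = Dw1 = ((-2)·1 + (-2)·6 + 1·2; (-2)·1 + 2·6 + 6·2; 1·1 + 6·6 + 2·2) = (-12, 22, 41)
Dw2 = (21, 314, 202)
w2·Dw2 = (-12)·21 + 22·314 + 41·202 = 14938; w2·w2 = (-12)·(-12) + 22·22 + 41·41 = 2309
λ ≈ 14938/2309 = 6.4695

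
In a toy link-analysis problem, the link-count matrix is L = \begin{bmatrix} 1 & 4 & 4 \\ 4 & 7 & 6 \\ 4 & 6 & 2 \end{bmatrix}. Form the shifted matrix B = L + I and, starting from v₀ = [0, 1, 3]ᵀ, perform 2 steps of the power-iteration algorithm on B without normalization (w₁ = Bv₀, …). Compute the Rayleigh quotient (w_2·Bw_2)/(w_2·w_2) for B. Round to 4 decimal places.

μ ≈ 14.4780

B = L + I has rows (2, 4, 4); (4, 8, 6); (4, 6, 3)
w1 = Bv₀ = (2·0 + 4·1 + 4·3; 4·0 + 8·1 + 6·3; 4·0 + 6·1 + 3·3) = (16, 26, 15)
w2 = Bw1 = (2·16 + 4·26 + 4·15; 4·16 + 8·26 + 6·15; 4·16 + 6·26 + 3·15) = (196, 362, 265)
Bw2 = (2900, 5270, 3751)
w2·Bw2 = 3470155; w2·w2 = 239685; μ ≈ 3470155/239685 = 14.4780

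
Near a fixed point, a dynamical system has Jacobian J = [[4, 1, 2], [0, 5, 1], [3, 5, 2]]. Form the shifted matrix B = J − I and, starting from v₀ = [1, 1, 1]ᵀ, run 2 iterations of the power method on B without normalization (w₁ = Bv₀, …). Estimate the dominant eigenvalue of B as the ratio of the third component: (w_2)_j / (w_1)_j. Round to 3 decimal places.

μ ≈ 5.778

B = J − I has rows (3, 1, 2); (0, 4, 1); (3, 5, 1)
w1 = Bv₀ = (6, 5, 9)
w2 = Bw1 = (41, 29, 52)
Ratio: 52/9 = 5.778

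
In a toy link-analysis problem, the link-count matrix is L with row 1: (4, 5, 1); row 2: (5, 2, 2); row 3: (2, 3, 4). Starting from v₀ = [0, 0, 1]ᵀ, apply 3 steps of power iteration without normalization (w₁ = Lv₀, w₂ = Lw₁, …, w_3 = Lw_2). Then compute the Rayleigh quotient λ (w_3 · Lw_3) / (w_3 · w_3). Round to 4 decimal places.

9.3102

w1 = Lv₀ = (4·0 + 5·0 + 1·1; 5·0 + 2·0 + 2·1; 2·0 + 3·0 + 4·1) = (1, 2, 4)
w2 = Lw1 = (4·1 + 5·2 + 1·4; 5·1 + 2·2 + 2·4; 2·1 + 3·2 + 4·4) = (18, 17, 24)
w3 = Lw2 = (181, 172, 183)
Lw3 = (1767, 1615, 1610)
w3·Lw3 = 181·1767 + 172·1615 + 183·1610 = 892237; w3·w3 = 181·181 + 172·172 + 183·183 = 95834
λ ≈ 892237/95834 = 9.3102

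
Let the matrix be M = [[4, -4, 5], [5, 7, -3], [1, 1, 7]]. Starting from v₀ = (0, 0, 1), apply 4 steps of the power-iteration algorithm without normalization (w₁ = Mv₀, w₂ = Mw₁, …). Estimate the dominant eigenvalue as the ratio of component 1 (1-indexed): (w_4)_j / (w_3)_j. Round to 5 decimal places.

7.01692

w1 = Mv₀ = (4·0 + (-4)·0 + 5·1; 5·0 + 7·0 + (-3)·1; 1·0 + 1·0 + 7·1) = (5, -3, 7)
w2 = Mw1 = (4·5 + (-4)·(-3) + 5·7; 5·5 + 7·(-3) + (-3)·7; 1·5 + 1·(-3) + 7·7) = (67, -17, 51)
w3 = Mw2 = (591, 63, 407)
w4 = Mw3 = (4147, 2175, 3503)
Ratio at component: 4147 / 591 = 7.01692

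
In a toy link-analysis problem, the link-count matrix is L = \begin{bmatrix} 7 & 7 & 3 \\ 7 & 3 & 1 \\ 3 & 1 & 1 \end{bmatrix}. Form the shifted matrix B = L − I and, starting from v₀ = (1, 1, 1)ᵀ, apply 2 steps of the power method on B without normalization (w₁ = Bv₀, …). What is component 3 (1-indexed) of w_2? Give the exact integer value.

B = L − I has rows (6, 7, 3); (7, 2, 1); (3, 1, 0)
w1 = Bv₀ = (6·1 + 7·1 + 3·1; 7·1 + 2·1 + 1·1; 3·1 + 1·1 + 0·1) = (16, 10, 4)
w2 = Bw1 = (6·16 + 7·10 + 3·4; 7·16 + 2·10 + 1·4; 3·16 + 1·10 + 0·4) = (178, 136, 58)
Requested component of w2: 58

58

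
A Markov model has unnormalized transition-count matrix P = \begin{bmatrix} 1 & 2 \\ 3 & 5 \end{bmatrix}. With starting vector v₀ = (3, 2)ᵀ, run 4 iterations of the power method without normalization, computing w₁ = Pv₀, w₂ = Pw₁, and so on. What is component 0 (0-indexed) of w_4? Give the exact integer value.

w1 = Pv₀ = (7, 19)
w2 = Pw1 = (45, 116)
w3 = Pw2 = (277, 715)
w4 = Pw3 = (1707, 4406)
The requested component of w4 is 1707.

1707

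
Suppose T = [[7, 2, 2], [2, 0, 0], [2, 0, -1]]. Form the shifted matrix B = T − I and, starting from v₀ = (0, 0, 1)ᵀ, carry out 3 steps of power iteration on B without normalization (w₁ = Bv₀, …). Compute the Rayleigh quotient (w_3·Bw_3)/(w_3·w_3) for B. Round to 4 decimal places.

B = T − I has rows (6, 2, 2); (2, -1, 0); (2, 0, -2)
w1 = Bv₀ = (2, 0, -2)
w2 = Bw1 = (8, 4, 8)
w3 = Bw2 = (72, 12, 0)
Bw3 = (456, 132, 144)
w3·Bw3 = 34416; w3·w3 = 5328; μ ≈ 34416/5328 = 6.4595

μ ≈ 6.4595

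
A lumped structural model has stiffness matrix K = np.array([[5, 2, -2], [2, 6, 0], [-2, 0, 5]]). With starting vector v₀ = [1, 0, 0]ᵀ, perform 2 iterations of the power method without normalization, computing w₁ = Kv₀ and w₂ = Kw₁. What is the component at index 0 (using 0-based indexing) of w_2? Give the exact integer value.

w1 = Kv₀ = (5·1 + 2·0 + (-2)·0; 2·1 + 6·0 + 0·0; (-2)·1 + 0·0 + 5·0) = (5, 2, -2)
w2 = Kw1 = (5·5 + 2·2 + (-2)·(-2); 2·5 + 6·2 + 0·(-2); (-2)·5 + 0·2 + 5·(-2)) = (33, 22, -20)
The requested component of w2 is 33.

33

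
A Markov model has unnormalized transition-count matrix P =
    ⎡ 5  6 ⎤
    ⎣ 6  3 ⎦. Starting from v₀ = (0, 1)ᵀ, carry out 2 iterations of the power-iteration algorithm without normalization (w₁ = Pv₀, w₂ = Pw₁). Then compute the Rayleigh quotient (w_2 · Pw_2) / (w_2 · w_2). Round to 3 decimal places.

λ ≈ 10.052

w1 = Pv₀ = (5·0 + 6·1; 6·0 + 3·1) = (6, 3)
w2 = Pw1 = (5·6 + 6·3; 6·6 + 3·3) = (48, 45)
Pw2 = (510, 423)
w2·Pw2 = 48·510 + 45·423 = 43515; w2·w2 = 48·48 + 45·45 = 4329
λ ≈ 43515/4329 = 10.052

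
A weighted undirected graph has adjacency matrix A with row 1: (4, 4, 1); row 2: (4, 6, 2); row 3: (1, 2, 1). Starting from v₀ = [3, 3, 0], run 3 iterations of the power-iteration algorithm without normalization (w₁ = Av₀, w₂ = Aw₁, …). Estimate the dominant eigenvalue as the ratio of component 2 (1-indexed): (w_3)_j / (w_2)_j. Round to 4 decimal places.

9.6939

w1 = Av₀ = (24, 30, 9)
w2 = Aw1 = (225, 294, 93)
w3 = Aw2 = (2169, 2850, 906)
Ratio at component: 2850 / 294 = 9.6939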